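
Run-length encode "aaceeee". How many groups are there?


Input: aaceeee
Scanning for consecutive runs:
  Group 1: 'a' x 2 (positions 0-1)
  Group 2: 'c' x 1 (positions 2-2)
  Group 3: 'e' x 4 (positions 3-6)
Total groups: 3

3


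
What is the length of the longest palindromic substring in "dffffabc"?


Input: "dffffabc"
Checking substrings for palindromes:
  [1:5] "ffff" (len 4) => palindrome
  [1:4] "fff" (len 3) => palindrome
  [2:5] "fff" (len 3) => palindrome
  [1:3] "ff" (len 2) => palindrome
  [2:4] "ff" (len 2) => palindrome
  [3:5] "ff" (len 2) => palindrome
Longest palindromic substring: "ffff" with length 4

4


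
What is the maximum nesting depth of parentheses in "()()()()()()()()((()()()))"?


Input: "()()()()()()()()((()()()))"
Tracking depth:
  Position 0 '(': depth becomes 1
  Position 1 ')': depth becomes 0
  Position 2 '(': depth becomes 1
  Position 3 ')': depth becomes 0
  Position 4 '(': depth becomes 1
  Position 5 ')': depth becomes 0
  Position 6 '(': depth becomes 1
  Position 7 ')': depth becomes 0
  Position 8 '(': depth becomes 1
  Position 9 ')': depth becomes 0
  Position 10 '(': depth becomes 1
  Position 11 ')': depth becomes 0
  Position 12 '(': depth becomes 1
  Position 13 ')': depth becomes 0
  Position 14 '(': depth becomes 1
  Position 15 ')': depth becomes 0
  Position 16 '(': depth becomes 1
  Position 17 '(': depth becomes 2
  Position 18 '(': depth becomes 3
  Position 19 ')': depth becomes 2
  Position 20 '(': depth becomes 3
  Position 21 ')': depth becomes 2
  Position 22 '(': depth becomes 3
  Position 23 ')': depth becomes 2
  Position 24 ')': depth becomes 1
  Position 25 ')': depth becomes 0
Maximum depth reached: 3

3


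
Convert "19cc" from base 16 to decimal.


Input: "19cc" in base 16
Positional expansion:
  Digit '1' (value 1) x 16^3 = 4096
  Digit '9' (value 9) x 16^2 = 2304
  Digit 'c' (value 12) x 16^1 = 192
  Digit 'c' (value 12) x 16^0 = 12
Sum = 6604

6604


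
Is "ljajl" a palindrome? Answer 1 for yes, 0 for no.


Input: ljajl
Reversed: ljajl
  Compare pos 0 ('l') with pos 4 ('l'): match
  Compare pos 1 ('j') with pos 3 ('j'): match
Result: palindrome

1


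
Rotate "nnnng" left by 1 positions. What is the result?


Input: "nnnng", rotate left by 1
First 1 characters: "n"
Remaining characters: "nnng"
Concatenate remaining + first: "nnng" + "n" = "nnngn"

nnngn


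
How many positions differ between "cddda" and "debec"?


Comparing "cddda" and "debec" position by position:
  Position 0: 'c' vs 'd' => DIFFER
  Position 1: 'd' vs 'e' => DIFFER
  Position 2: 'd' vs 'b' => DIFFER
  Position 3: 'd' vs 'e' => DIFFER
  Position 4: 'a' vs 'c' => DIFFER
Positions that differ: 5

5


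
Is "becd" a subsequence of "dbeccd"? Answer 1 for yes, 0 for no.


Check if "becd" is a subsequence of "dbeccd"
Greedy scan:
  Position 0 ('d'): no match needed
  Position 1 ('b'): matches sub[0] = 'b'
  Position 2 ('e'): matches sub[1] = 'e'
  Position 3 ('c'): matches sub[2] = 'c'
  Position 4 ('c'): no match needed
  Position 5 ('d'): matches sub[3] = 'd'
All 4 characters matched => is a subsequence

1


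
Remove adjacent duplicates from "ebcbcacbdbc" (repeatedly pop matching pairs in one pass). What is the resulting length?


Input: ebcbcacbdbc
Stack-based adjacent duplicate removal:
  Read 'e': push. Stack: e
  Read 'b': push. Stack: eb
  Read 'c': push. Stack: ebc
  Read 'b': push. Stack: ebcb
  Read 'c': push. Stack: ebcbc
  Read 'a': push. Stack: ebcbca
  Read 'c': push. Stack: ebcbcac
  Read 'b': push. Stack: ebcbcacb
  Read 'd': push. Stack: ebcbcacbd
  Read 'b': push. Stack: ebcbcacbdb
  Read 'c': push. Stack: ebcbcacbdbc
Final stack: "ebcbcacbdbc" (length 11)

11


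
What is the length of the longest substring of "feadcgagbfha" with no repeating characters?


Input: "feadcgagbfha"
Sliding window (track last position of each char):
  Position 0 ('f'): window [0,0] length 1 -- new best
  Position 1 ('e'): window [0,1] length 2 -- new best
  Position 2 ('a'): window [0,2] length 3 -- new best
  Position 3 ('d'): window [0,3] length 4 -- new best
  Position 4 ('c'): window [0,4] length 5 -- new best
  Position 5 ('g'): window [0,5] length 6 -- new best
  Position 6 ('a'): repeat (last at 2), move window start to 3
  Position 6 ('a'): window [3,6] length 4
  Position 7 ('g'): repeat (last at 5), move window start to 6
  Position 7 ('g'): window [6,7] length 2
  Position 8 ('b'): window [6,8] length 3
  Position 9 ('f'): window [6,9] length 4
  Position 10 ('h'): window [6,10] length 5
  Position 11 ('a'): repeat (last at 6), move window start to 7
  Position 11 ('a'): window [7,11] length 5
Longest substring with no repeats: "feadcg" with length 6

6


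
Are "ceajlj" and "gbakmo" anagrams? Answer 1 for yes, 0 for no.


Strings: "ceajlj", "gbakmo"
Sorted first:  acejjl
Sorted second: abgkmo
Differ at position 1: 'c' vs 'b' => not anagrams

0


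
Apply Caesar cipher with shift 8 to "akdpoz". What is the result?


Caesar cipher: shift "akdpoz" by 8
  'a' (pos 0) + 8 = pos 8 = 'i'
  'k' (pos 10) + 8 = pos 18 = 's'
  'd' (pos 3) + 8 = pos 11 = 'l'
  'p' (pos 15) + 8 = pos 23 = 'x'
  'o' (pos 14) + 8 = pos 22 = 'w'
  'z' (pos 25) + 8 = pos 7 = 'h'
Result: islxwh

islxwh


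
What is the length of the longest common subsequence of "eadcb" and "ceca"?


LCS of "eadcb" and "ceca"
DP table:
           c    e    c    a
      0    0    0    0    0
  e   0    0    1    1    1
  a   0    0    1    1    2
  d   0    0    1    1    2
  c   0    1    1    2    2
  b   0    1    1    2    2
LCS length = dp[5][4] = 2

2


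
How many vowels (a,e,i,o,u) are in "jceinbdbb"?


Input: jceinbdbb
Checking each character:
  'j' at position 0: consonant
  'c' at position 1: consonant
  'e' at position 2: vowel (running total: 1)
  'i' at position 3: vowel (running total: 2)
  'n' at position 4: consonant
  'b' at position 5: consonant
  'd' at position 6: consonant
  'b' at position 7: consonant
  'b' at position 8: consonant
Total vowels: 2

2


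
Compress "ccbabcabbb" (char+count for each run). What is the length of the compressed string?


Input: ccbabcabbb
Runs:
  'c' x 2 => "c2"
  'b' x 1 => "b1"
  'a' x 1 => "a1"
  'b' x 1 => "b1"
  'c' x 1 => "c1"
  'a' x 1 => "a1"
  'b' x 3 => "b3"
Compressed: "c2b1a1b1c1a1b3"
Compressed length: 14

14


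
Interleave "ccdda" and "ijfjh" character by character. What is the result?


Interleaving "ccdda" and "ijfjh":
  Position 0: 'c' from first, 'i' from second => "ci"
  Position 1: 'c' from first, 'j' from second => "cj"
  Position 2: 'd' from first, 'f' from second => "df"
  Position 3: 'd' from first, 'j' from second => "dj"
  Position 4: 'a' from first, 'h' from second => "ah"
Result: cicjdfdjah

cicjdfdjah


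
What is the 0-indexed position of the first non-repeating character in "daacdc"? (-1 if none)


Input: daacdc
Character frequencies:
  'a': 2
  'c': 2
  'd': 2
Scanning left to right for freq == 1:
  Position 0 ('d'): freq=2, skip
  Position 1 ('a'): freq=2, skip
  Position 2 ('a'): freq=2, skip
  Position 3 ('c'): freq=2, skip
  Position 4 ('d'): freq=2, skip
  Position 5 ('c'): freq=2, skip
  No unique character found => answer = -1

-1


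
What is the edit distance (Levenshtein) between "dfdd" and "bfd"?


Computing edit distance: "dfdd" -> "bfd"
DP table:
           b    f    d
      0    1    2    3
  d   1    1    2    2
  f   2    2    1    2
  d   3    3    2    1
  d   4    4    3    2
Edit distance = dp[4][3] = 2

2


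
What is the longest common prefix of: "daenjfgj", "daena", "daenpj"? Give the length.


Words: daenjfgj, daena, daenpj
  Position 0: all 'd' => match
  Position 1: all 'a' => match
  Position 2: all 'e' => match
  Position 3: all 'n' => match
  Position 4: ('j', 'a', 'p') => mismatch, stop
LCP = "daen" (length 4)

4


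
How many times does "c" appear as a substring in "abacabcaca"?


Searching for "c" in "abacabcaca"
Scanning each position:
  Position 0: "a" => no
  Position 1: "b" => no
  Position 2: "a" => no
  Position 3: "c" => MATCH
  Position 4: "a" => no
  Position 5: "b" => no
  Position 6: "c" => MATCH
  Position 7: "a" => no
  Position 8: "c" => MATCH
  Position 9: "a" => no
Total occurrences: 3

3


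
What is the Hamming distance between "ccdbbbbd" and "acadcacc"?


Comparing "ccdbbbbd" and "acadcacc" position by position:
  Position 0: 'c' vs 'a' => differ
  Position 1: 'c' vs 'c' => same
  Position 2: 'd' vs 'a' => differ
  Position 3: 'b' vs 'd' => differ
  Position 4: 'b' vs 'c' => differ
  Position 5: 'b' vs 'a' => differ
  Position 6: 'b' vs 'c' => differ
  Position 7: 'd' vs 'c' => differ
Total differences (Hamming distance): 7

7


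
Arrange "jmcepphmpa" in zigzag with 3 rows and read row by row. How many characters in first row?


Zigzag "jmcepphmpa" into 3 rows:
Placing characters:
  'j' => row 0
  'm' => row 1
  'c' => row 2
  'e' => row 1
  'p' => row 0
  'p' => row 1
  'h' => row 2
  'm' => row 1
  'p' => row 0
  'a' => row 1
Rows:
  Row 0: "jpp"
  Row 1: "mepma"
  Row 2: "ch"
First row length: 3

3


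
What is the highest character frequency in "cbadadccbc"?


Input: cbadadccbc
Character counts:
  'a': 2
  'b': 2
  'c': 4
  'd': 2
Maximum frequency: 4

4


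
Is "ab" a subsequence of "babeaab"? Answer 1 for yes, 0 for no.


Check if "ab" is a subsequence of "babeaab"
Greedy scan:
  Position 0 ('b'): no match needed
  Position 1 ('a'): matches sub[0] = 'a'
  Position 2 ('b'): matches sub[1] = 'b'
  Position 3 ('e'): no match needed
  Position 4 ('a'): no match needed
  Position 5 ('a'): no match needed
  Position 6 ('b'): no match needed
All 2 characters matched => is a subsequence

1


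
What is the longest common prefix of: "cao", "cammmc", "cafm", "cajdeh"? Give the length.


Words: cao, cammmc, cafm, cajdeh
  Position 0: all 'c' => match
  Position 1: all 'a' => match
  Position 2: ('o', 'm', 'f', 'j') => mismatch, stop
LCP = "ca" (length 2)

2


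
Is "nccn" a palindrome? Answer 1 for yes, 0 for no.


Input: nccn
Reversed: nccn
  Compare pos 0 ('n') with pos 3 ('n'): match
  Compare pos 1 ('c') with pos 2 ('c'): match
Result: palindrome

1


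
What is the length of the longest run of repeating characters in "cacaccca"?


Input: "cacaccca"
Scanning for longest run:
  Position 1 ('a'): new char, reset run to 1
  Position 2 ('c'): new char, reset run to 1
  Position 3 ('a'): new char, reset run to 1
  Position 4 ('c'): new char, reset run to 1
  Position 5 ('c'): continues run of 'c', length=2
  Position 6 ('c'): continues run of 'c', length=3
  Position 7 ('a'): new char, reset run to 1
Longest run: 'c' with length 3

3


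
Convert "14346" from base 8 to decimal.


Input: "14346" in base 8
Positional expansion:
  Digit '1' (value 1) x 8^4 = 4096
  Digit '4' (value 4) x 8^3 = 2048
  Digit '3' (value 3) x 8^2 = 192
  Digit '4' (value 4) x 8^1 = 32
  Digit '6' (value 6) x 8^0 = 6
Sum = 6374

6374


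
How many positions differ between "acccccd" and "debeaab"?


Comparing "acccccd" and "debeaab" position by position:
  Position 0: 'a' vs 'd' => DIFFER
  Position 1: 'c' vs 'e' => DIFFER
  Position 2: 'c' vs 'b' => DIFFER
  Position 3: 'c' vs 'e' => DIFFER
  Position 4: 'c' vs 'a' => DIFFER
  Position 5: 'c' vs 'a' => DIFFER
  Position 6: 'd' vs 'b' => DIFFER
Positions that differ: 7

7


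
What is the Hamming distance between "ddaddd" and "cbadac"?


Comparing "ddaddd" and "cbadac" position by position:
  Position 0: 'd' vs 'c' => differ
  Position 1: 'd' vs 'b' => differ
  Position 2: 'a' vs 'a' => same
  Position 3: 'd' vs 'd' => same
  Position 4: 'd' vs 'a' => differ
  Position 5: 'd' vs 'c' => differ
Total differences (Hamming distance): 4

4


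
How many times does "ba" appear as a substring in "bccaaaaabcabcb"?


Searching for "ba" in "bccaaaaabcabcb"
Scanning each position:
  Position 0: "bc" => no
  Position 1: "cc" => no
  Position 2: "ca" => no
  Position 3: "aa" => no
  Position 4: "aa" => no
  Position 5: "aa" => no
  Position 6: "aa" => no
  Position 7: "ab" => no
  Position 8: "bc" => no
  Position 9: "ca" => no
  Position 10: "ab" => no
  Position 11: "bc" => no
  Position 12: "cb" => no
Total occurrences: 0

0


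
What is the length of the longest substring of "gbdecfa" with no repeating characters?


Input: "gbdecfa"
Sliding window (track last position of each char):
  Position 0 ('g'): window [0,0] length 1 -- new best
  Position 1 ('b'): window [0,1] length 2 -- new best
  Position 2 ('d'): window [0,2] length 3 -- new best
  Position 3 ('e'): window [0,3] length 4 -- new best
  Position 4 ('c'): window [0,4] length 5 -- new best
  Position 5 ('f'): window [0,5] length 6 -- new best
  Position 6 ('a'): window [0,6] length 7 -- new best
Longest substring with no repeats: "gbdecfa" with length 7

7


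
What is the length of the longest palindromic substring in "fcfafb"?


Input: "fcfafb"
Checking substrings for palindromes:
  [0:3] "fcf" (len 3) => palindrome
  [2:5] "faf" (len 3) => palindrome
Longest palindromic substring: "fcf" with length 3

3


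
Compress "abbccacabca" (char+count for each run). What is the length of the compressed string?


Input: abbccacabca
Runs:
  'a' x 1 => "a1"
  'b' x 2 => "b2"
  'c' x 2 => "c2"
  'a' x 1 => "a1"
  'c' x 1 => "c1"
  'a' x 1 => "a1"
  'b' x 1 => "b1"
  'c' x 1 => "c1"
  'a' x 1 => "a1"
Compressed: "a1b2c2a1c1a1b1c1a1"
Compressed length: 18

18


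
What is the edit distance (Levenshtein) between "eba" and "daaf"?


Computing edit distance: "eba" -> "daaf"
DP table:
           d    a    a    f
      0    1    2    3    4
  e   1    1    2    3    4
  b   2    2    2    3    4
  a   3    3    2    2    3
Edit distance = dp[3][4] = 3

3


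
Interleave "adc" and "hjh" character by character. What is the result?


Interleaving "adc" and "hjh":
  Position 0: 'a' from first, 'h' from second => "ah"
  Position 1: 'd' from first, 'j' from second => "dj"
  Position 2: 'c' from first, 'h' from second => "ch"
Result: ahdjch

ahdjch


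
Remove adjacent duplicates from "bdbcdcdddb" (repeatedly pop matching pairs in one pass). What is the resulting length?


Input: bdbcdcdddb
Stack-based adjacent duplicate removal:
  Read 'b': push. Stack: b
  Read 'd': push. Stack: bd
  Read 'b': push. Stack: bdb
  Read 'c': push. Stack: bdbc
  Read 'd': push. Stack: bdbcd
  Read 'c': push. Stack: bdbcdc
  Read 'd': push. Stack: bdbcdcd
  Read 'd': matches stack top 'd' => pop. Stack: bdbcdc
  Read 'd': push. Stack: bdbcdcd
  Read 'b': push. Stack: bdbcdcdb
Final stack: "bdbcdcdb" (length 8)

8


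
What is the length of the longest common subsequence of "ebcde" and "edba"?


LCS of "ebcde" and "edba"
DP table:
           e    d    b    a
      0    0    0    0    0
  e   0    1    1    1    1
  b   0    1    1    2    2
  c   0    1    1    2    2
  d   0    1    2    2    2
  e   0    1    2    2    2
LCS length = dp[5][4] = 2

2


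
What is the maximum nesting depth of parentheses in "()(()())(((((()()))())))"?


Input: "()(()())(((((()()))())))"
Tracking depth:
  Position 0 '(': depth becomes 1
  Position 1 ')': depth becomes 0
  Position 2 '(': depth becomes 1
  Position 3 '(': depth becomes 2
  Position 4 ')': depth becomes 1
  Position 5 '(': depth becomes 2
  Position 6 ')': depth becomes 1
  Position 7 ')': depth becomes 0
  Position 8 '(': depth becomes 1
  Position 9 '(': depth becomes 2
  Position 10 '(': depth becomes 3
  Position 11 '(': depth becomes 4
  Position 12 '(': depth becomes 5
  Position 13 '(': depth becomes 6
  Position 14 ')': depth becomes 5
  Position 15 '(': depth becomes 6
  Position 16 ')': depth becomes 5
  Position 17 ')': depth becomes 4
  Position 18 ')': depth becomes 3
  Position 19 '(': depth becomes 4
  Position 20 ')': depth becomes 3
  Position 21 ')': depth becomes 2
  Position 22 ')': depth becomes 1
  Position 23 ')': depth becomes 0
Maximum depth reached: 6

6


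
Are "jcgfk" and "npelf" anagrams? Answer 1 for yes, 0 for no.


Strings: "jcgfk", "npelf"
Sorted first:  cfgjk
Sorted second: eflnp
Differ at position 0: 'c' vs 'e' => not anagrams

0


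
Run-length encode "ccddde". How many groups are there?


Input: ccddde
Scanning for consecutive runs:
  Group 1: 'c' x 2 (positions 0-1)
  Group 2: 'd' x 3 (positions 2-4)
  Group 3: 'e' x 1 (positions 5-5)
Total groups: 3

3


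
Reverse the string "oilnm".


Input: oilnm
Reading characters right to left:
  Position 4: 'm'
  Position 3: 'n'
  Position 2: 'l'
  Position 1: 'i'
  Position 0: 'o'
Reversed: mnlio

mnlio


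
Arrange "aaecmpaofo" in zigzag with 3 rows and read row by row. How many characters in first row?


Zigzag "aaecmpaofo" into 3 rows:
Placing characters:
  'a' => row 0
  'a' => row 1
  'e' => row 2
  'c' => row 1
  'm' => row 0
  'p' => row 1
  'a' => row 2
  'o' => row 1
  'f' => row 0
  'o' => row 1
Rows:
  Row 0: "amf"
  Row 1: "acpoo"
  Row 2: "ea"
First row length: 3

3


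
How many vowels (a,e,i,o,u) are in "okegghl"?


Input: okegghl
Checking each character:
  'o' at position 0: vowel (running total: 1)
  'k' at position 1: consonant
  'e' at position 2: vowel (running total: 2)
  'g' at position 3: consonant
  'g' at position 4: consonant
  'h' at position 5: consonant
  'l' at position 6: consonant
Total vowels: 2

2


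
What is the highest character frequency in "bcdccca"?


Input: bcdccca
Character counts:
  'a': 1
  'b': 1
  'c': 4
  'd': 1
Maximum frequency: 4

4


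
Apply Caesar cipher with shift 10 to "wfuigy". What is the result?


Caesar cipher: shift "wfuigy" by 10
  'w' (pos 22) + 10 = pos 6 = 'g'
  'f' (pos 5) + 10 = pos 15 = 'p'
  'u' (pos 20) + 10 = pos 4 = 'e'
  'i' (pos 8) + 10 = pos 18 = 's'
  'g' (pos 6) + 10 = pos 16 = 'q'
  'y' (pos 24) + 10 = pos 8 = 'i'
Result: gpesqi

gpesqi


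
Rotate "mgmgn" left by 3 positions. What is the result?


Input: "mgmgn", rotate left by 3
First 3 characters: "mgm"
Remaining characters: "gn"
Concatenate remaining + first: "gn" + "mgm" = "gnmgm"

gnmgm


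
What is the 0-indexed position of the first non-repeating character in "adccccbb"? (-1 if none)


Input: adccccbb
Character frequencies:
  'a': 1
  'b': 2
  'c': 4
  'd': 1
Scanning left to right for freq == 1:
  Position 0 ('a'): unique! => answer = 0

0


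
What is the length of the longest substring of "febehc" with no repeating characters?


Input: "febehc"
Sliding window (track last position of each char):
  Position 0 ('f'): window [0,0] length 1 -- new best
  Position 1 ('e'): window [0,1] length 2 -- new best
  Position 2 ('b'): window [0,2] length 3 -- new best
  Position 3 ('e'): repeat (last at 1), move window start to 2
  Position 3 ('e'): window [2,3] length 2
  Position 4 ('h'): window [2,4] length 3
  Position 5 ('c'): window [2,5] length 4 -- new best
Longest substring with no repeats: "behc" with length 4

4


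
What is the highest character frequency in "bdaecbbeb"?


Input: bdaecbbeb
Character counts:
  'a': 1
  'b': 4
  'c': 1
  'd': 1
  'e': 2
Maximum frequency: 4

4


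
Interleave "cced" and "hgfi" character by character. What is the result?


Interleaving "cced" and "hgfi":
  Position 0: 'c' from first, 'h' from second => "ch"
  Position 1: 'c' from first, 'g' from second => "cg"
  Position 2: 'e' from first, 'f' from second => "ef"
  Position 3: 'd' from first, 'i' from second => "di"
Result: chcgefdi

chcgefdi


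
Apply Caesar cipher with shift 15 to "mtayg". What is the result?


Caesar cipher: shift "mtayg" by 15
  'm' (pos 12) + 15 = pos 1 = 'b'
  't' (pos 19) + 15 = pos 8 = 'i'
  'a' (pos 0) + 15 = pos 15 = 'p'
  'y' (pos 24) + 15 = pos 13 = 'n'
  'g' (pos 6) + 15 = pos 21 = 'v'
Result: bipnv

bipnv


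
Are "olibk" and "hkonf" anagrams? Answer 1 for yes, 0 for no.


Strings: "olibk", "hkonf"
Sorted first:  biklo
Sorted second: fhkno
Differ at position 0: 'b' vs 'f' => not anagrams

0


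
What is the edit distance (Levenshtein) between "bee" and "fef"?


Computing edit distance: "bee" -> "fef"
DP table:
           f    e    f
      0    1    2    3
  b   1    1    2    3
  e   2    2    1    2
  e   3    3    2    2
Edit distance = dp[3][3] = 2

2


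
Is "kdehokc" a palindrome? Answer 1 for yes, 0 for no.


Input: kdehokc
Reversed: ckohedk
  Compare pos 0 ('k') with pos 6 ('c'): MISMATCH
  Compare pos 1 ('d') with pos 5 ('k'): MISMATCH
  Compare pos 2 ('e') with pos 4 ('o'): MISMATCH
Result: not a palindrome

0


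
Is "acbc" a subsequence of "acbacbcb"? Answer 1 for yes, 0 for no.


Check if "acbc" is a subsequence of "acbacbcb"
Greedy scan:
  Position 0 ('a'): matches sub[0] = 'a'
  Position 1 ('c'): matches sub[1] = 'c'
  Position 2 ('b'): matches sub[2] = 'b'
  Position 3 ('a'): no match needed
  Position 4 ('c'): matches sub[3] = 'c'
  Position 5 ('b'): no match needed
  Position 6 ('c'): no match needed
  Position 7 ('b'): no match needed
All 4 characters matched => is a subsequence

1


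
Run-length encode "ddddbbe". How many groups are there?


Input: ddddbbe
Scanning for consecutive runs:
  Group 1: 'd' x 4 (positions 0-3)
  Group 2: 'b' x 2 (positions 4-5)
  Group 3: 'e' x 1 (positions 6-6)
Total groups: 3

3


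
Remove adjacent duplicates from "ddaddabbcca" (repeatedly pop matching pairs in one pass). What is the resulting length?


Input: ddaddabbcca
Stack-based adjacent duplicate removal:
  Read 'd': push. Stack: d
  Read 'd': matches stack top 'd' => pop. Stack: (empty)
  Read 'a': push. Stack: a
  Read 'd': push. Stack: ad
  Read 'd': matches stack top 'd' => pop. Stack: a
  Read 'a': matches stack top 'a' => pop. Stack: (empty)
  Read 'b': push. Stack: b
  Read 'b': matches stack top 'b' => pop. Stack: (empty)
  Read 'c': push. Stack: c
  Read 'c': matches stack top 'c' => pop. Stack: (empty)
  Read 'a': push. Stack: a
Final stack: "a" (length 1)

1


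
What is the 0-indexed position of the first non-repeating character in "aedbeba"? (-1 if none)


Input: aedbeba
Character frequencies:
  'a': 2
  'b': 2
  'd': 1
  'e': 2
Scanning left to right for freq == 1:
  Position 0 ('a'): freq=2, skip
  Position 1 ('e'): freq=2, skip
  Position 2 ('d'): unique! => answer = 2

2


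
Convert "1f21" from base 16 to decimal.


Input: "1f21" in base 16
Positional expansion:
  Digit '1' (value 1) x 16^3 = 4096
  Digit 'f' (value 15) x 16^2 = 3840
  Digit '2' (value 2) x 16^1 = 32
  Digit '1' (value 1) x 16^0 = 1
Sum = 7969

7969


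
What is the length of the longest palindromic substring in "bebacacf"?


Input: "bebacacf"
Checking substrings for palindromes:
  [0:3] "beb" (len 3) => palindrome
  [3:6] "aca" (len 3) => palindrome
  [4:7] "cac" (len 3) => palindrome
Longest palindromic substring: "beb" with length 3

3


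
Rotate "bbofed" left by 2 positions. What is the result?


Input: "bbofed", rotate left by 2
First 2 characters: "bb"
Remaining characters: "ofed"
Concatenate remaining + first: "ofed" + "bb" = "ofedbb"

ofedbb


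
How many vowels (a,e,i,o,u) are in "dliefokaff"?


Input: dliefokaff
Checking each character:
  'd' at position 0: consonant
  'l' at position 1: consonant
  'i' at position 2: vowel (running total: 1)
  'e' at position 3: vowel (running total: 2)
  'f' at position 4: consonant
  'o' at position 5: vowel (running total: 3)
  'k' at position 6: consonant
  'a' at position 7: vowel (running total: 4)
  'f' at position 8: consonant
  'f' at position 9: consonant
Total vowels: 4

4


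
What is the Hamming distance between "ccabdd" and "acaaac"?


Comparing "ccabdd" and "acaaac" position by position:
  Position 0: 'c' vs 'a' => differ
  Position 1: 'c' vs 'c' => same
  Position 2: 'a' vs 'a' => same
  Position 3: 'b' vs 'a' => differ
  Position 4: 'd' vs 'a' => differ
  Position 5: 'd' vs 'c' => differ
Total differences (Hamming distance): 4

4


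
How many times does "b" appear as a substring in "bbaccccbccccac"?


Searching for "b" in "bbaccccbccccac"
Scanning each position:
  Position 0: "b" => MATCH
  Position 1: "b" => MATCH
  Position 2: "a" => no
  Position 3: "c" => no
  Position 4: "c" => no
  Position 5: "c" => no
  Position 6: "c" => no
  Position 7: "b" => MATCH
  Position 8: "c" => no
  Position 9: "c" => no
  Position 10: "c" => no
  Position 11: "c" => no
  Position 12: "a" => no
  Position 13: "c" => no
Total occurrences: 3

3


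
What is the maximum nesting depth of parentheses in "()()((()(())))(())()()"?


Input: "()()((()(())))(())()()"
Tracking depth:
  Position 0 '(': depth becomes 1
  Position 1 ')': depth becomes 0
  Position 2 '(': depth becomes 1
  Position 3 ')': depth becomes 0
  Position 4 '(': depth becomes 1
  Position 5 '(': depth becomes 2
  Position 6 '(': depth becomes 3
  Position 7 ')': depth becomes 2
  Position 8 '(': depth becomes 3
  Position 9 '(': depth becomes 4
  Position 10 ')': depth becomes 3
  Position 11 ')': depth becomes 2
  Position 12 ')': depth becomes 1
  Position 13 ')': depth becomes 0
  Position 14 '(': depth becomes 1
  Position 15 '(': depth becomes 2
  Position 16 ')': depth becomes 1
  Position 17 ')': depth becomes 0
  Position 18 '(': depth becomes 1
  Position 19 ')': depth becomes 0
  Position 20 '(': depth becomes 1
  Position 21 ')': depth becomes 0
Maximum depth reached: 4

4


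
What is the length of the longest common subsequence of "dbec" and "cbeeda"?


LCS of "dbec" and "cbeeda"
DP table:
           c    b    e    e    d    a
      0    0    0    0    0    0    0
  d   0    0    0    0    0    1    1
  b   0    0    1    1    1    1    1
  e   0    0    1    2    2    2    2
  c   0    1    1    2    2    2    2
LCS length = dp[4][6] = 2

2


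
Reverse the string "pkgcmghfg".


Input: pkgcmghfg
Reading characters right to left:
  Position 8: 'g'
  Position 7: 'f'
  Position 6: 'h'
  Position 5: 'g'
  Position 4: 'm'
  Position 3: 'c'
  Position 2: 'g'
  Position 1: 'k'
  Position 0: 'p'
Reversed: gfhgmcgkp

gfhgmcgkp


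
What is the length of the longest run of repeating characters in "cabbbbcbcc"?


Input: "cabbbbcbcc"
Scanning for longest run:
  Position 1 ('a'): new char, reset run to 1
  Position 2 ('b'): new char, reset run to 1
  Position 3 ('b'): continues run of 'b', length=2
  Position 4 ('b'): continues run of 'b', length=3
  Position 5 ('b'): continues run of 'b', length=4
  Position 6 ('c'): new char, reset run to 1
  Position 7 ('b'): new char, reset run to 1
  Position 8 ('c'): new char, reset run to 1
  Position 9 ('c'): continues run of 'c', length=2
Longest run: 'b' with length 4

4


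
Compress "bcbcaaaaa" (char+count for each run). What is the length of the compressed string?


Input: bcbcaaaaa
Runs:
  'b' x 1 => "b1"
  'c' x 1 => "c1"
  'b' x 1 => "b1"
  'c' x 1 => "c1"
  'a' x 5 => "a5"
Compressed: "b1c1b1c1a5"
Compressed length: 10

10


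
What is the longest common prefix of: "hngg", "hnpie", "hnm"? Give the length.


Words: hngg, hnpie, hnm
  Position 0: all 'h' => match
  Position 1: all 'n' => match
  Position 2: ('g', 'p', 'm') => mismatch, stop
LCP = "hn" (length 2)

2


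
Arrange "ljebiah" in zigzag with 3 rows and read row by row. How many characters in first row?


Zigzag "ljebiah" into 3 rows:
Placing characters:
  'l' => row 0
  'j' => row 1
  'e' => row 2
  'b' => row 1
  'i' => row 0
  'a' => row 1
  'h' => row 2
Rows:
  Row 0: "li"
  Row 1: "jba"
  Row 2: "eh"
First row length: 2

2


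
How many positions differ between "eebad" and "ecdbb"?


Comparing "eebad" and "ecdbb" position by position:
  Position 0: 'e' vs 'e' => same
  Position 1: 'e' vs 'c' => DIFFER
  Position 2: 'b' vs 'd' => DIFFER
  Position 3: 'a' vs 'b' => DIFFER
  Position 4: 'd' vs 'b' => DIFFER
Positions that differ: 4

4


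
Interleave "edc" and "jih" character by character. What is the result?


Interleaving "edc" and "jih":
  Position 0: 'e' from first, 'j' from second => "ej"
  Position 1: 'd' from first, 'i' from second => "di"
  Position 2: 'c' from first, 'h' from second => "ch"
Result: ejdich

ejdich


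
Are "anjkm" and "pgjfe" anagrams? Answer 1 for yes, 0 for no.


Strings: "anjkm", "pgjfe"
Sorted first:  ajkmn
Sorted second: efgjp
Differ at position 0: 'a' vs 'e' => not anagrams

0


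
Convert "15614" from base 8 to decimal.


Input: "15614" in base 8
Positional expansion:
  Digit '1' (value 1) x 8^4 = 4096
  Digit '5' (value 5) x 8^3 = 2560
  Digit '6' (value 6) x 8^2 = 384
  Digit '1' (value 1) x 8^1 = 8
  Digit '4' (value 4) x 8^0 = 4
Sum = 7052

7052


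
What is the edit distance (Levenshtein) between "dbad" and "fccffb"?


Computing edit distance: "dbad" -> "fccffb"
DP table:
           f    c    c    f    f    b
      0    1    2    3    4    5    6
  d   1    1    2    3    4    5    6
  b   2    2    2    3    4    5    5
  a   3    3    3    3    4    5    6
  d   4    4    4    4    4    5    6
Edit distance = dp[4][6] = 6

6


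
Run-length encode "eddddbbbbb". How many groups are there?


Input: eddddbbbbb
Scanning for consecutive runs:
  Group 1: 'e' x 1 (positions 0-0)
  Group 2: 'd' x 4 (positions 1-4)
  Group 3: 'b' x 5 (positions 5-9)
Total groups: 3

3


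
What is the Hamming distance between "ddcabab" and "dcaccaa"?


Comparing "ddcabab" and "dcaccaa" position by position:
  Position 0: 'd' vs 'd' => same
  Position 1: 'd' vs 'c' => differ
  Position 2: 'c' vs 'a' => differ
  Position 3: 'a' vs 'c' => differ
  Position 4: 'b' vs 'c' => differ
  Position 5: 'a' vs 'a' => same
  Position 6: 'b' vs 'a' => differ
Total differences (Hamming distance): 5

5


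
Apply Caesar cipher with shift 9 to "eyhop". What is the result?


Caesar cipher: shift "eyhop" by 9
  'e' (pos 4) + 9 = pos 13 = 'n'
  'y' (pos 24) + 9 = pos 7 = 'h'
  'h' (pos 7) + 9 = pos 16 = 'q'
  'o' (pos 14) + 9 = pos 23 = 'x'
  'p' (pos 15) + 9 = pos 24 = 'y'
Result: nhqxy

nhqxy


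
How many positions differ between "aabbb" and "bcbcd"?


Comparing "aabbb" and "bcbcd" position by position:
  Position 0: 'a' vs 'b' => DIFFER
  Position 1: 'a' vs 'c' => DIFFER
  Position 2: 'b' vs 'b' => same
  Position 3: 'b' vs 'c' => DIFFER
  Position 4: 'b' vs 'd' => DIFFER
Positions that differ: 4

4


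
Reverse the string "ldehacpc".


Input: ldehacpc
Reading characters right to left:
  Position 7: 'c'
  Position 6: 'p'
  Position 5: 'c'
  Position 4: 'a'
  Position 3: 'h'
  Position 2: 'e'
  Position 1: 'd'
  Position 0: 'l'
Reversed: cpcahedl

cpcahedl


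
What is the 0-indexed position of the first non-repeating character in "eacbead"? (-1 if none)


Input: eacbead
Character frequencies:
  'a': 2
  'b': 1
  'c': 1
  'd': 1
  'e': 2
Scanning left to right for freq == 1:
  Position 0 ('e'): freq=2, skip
  Position 1 ('a'): freq=2, skip
  Position 2 ('c'): unique! => answer = 2

2


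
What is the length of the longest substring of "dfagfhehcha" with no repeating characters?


Input: "dfagfhehcha"
Sliding window (track last position of each char):
  Position 0 ('d'): window [0,0] length 1 -- new best
  Position 1 ('f'): window [0,1] length 2 -- new best
  Position 2 ('a'): window [0,2] length 3 -- new best
  Position 3 ('g'): window [0,3] length 4 -- new best
  Position 4 ('f'): repeat (last at 1), move window start to 2
  Position 4 ('f'): window [2,4] length 3
  Position 5 ('h'): window [2,5] length 4
  Position 6 ('e'): window [2,6] length 5 -- new best
  Position 7 ('h'): repeat (last at 5), move window start to 6
  Position 7 ('h'): window [6,7] length 2
  Position 8 ('c'): window [6,8] length 3
  Position 9 ('h'): repeat (last at 7), move window start to 8
  Position 9 ('h'): window [8,9] length 2
  Position 10 ('a'): window [8,10] length 3
Longest substring with no repeats: "agfhe" with length 5

5


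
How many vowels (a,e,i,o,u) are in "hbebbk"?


Input: hbebbk
Checking each character:
  'h' at position 0: consonant
  'b' at position 1: consonant
  'e' at position 2: vowel (running total: 1)
  'b' at position 3: consonant
  'b' at position 4: consonant
  'k' at position 5: consonant
Total vowels: 1

1


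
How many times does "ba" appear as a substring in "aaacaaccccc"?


Searching for "ba" in "aaacaaccccc"
Scanning each position:
  Position 0: "aa" => no
  Position 1: "aa" => no
  Position 2: "ac" => no
  Position 3: "ca" => no
  Position 4: "aa" => no
  Position 5: "ac" => no
  Position 6: "cc" => no
  Position 7: "cc" => no
  Position 8: "cc" => no
  Position 9: "cc" => no
Total occurrences: 0

0


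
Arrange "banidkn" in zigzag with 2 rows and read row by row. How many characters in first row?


Zigzag "banidkn" into 2 rows:
Placing characters:
  'b' => row 0
  'a' => row 1
  'n' => row 0
  'i' => row 1
  'd' => row 0
  'k' => row 1
  'n' => row 0
Rows:
  Row 0: "bndn"
  Row 1: "aik"
First row length: 4

4


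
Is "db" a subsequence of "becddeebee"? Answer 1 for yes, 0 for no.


Check if "db" is a subsequence of "becddeebee"
Greedy scan:
  Position 0 ('b'): no match needed
  Position 1 ('e'): no match needed
  Position 2 ('c'): no match needed
  Position 3 ('d'): matches sub[0] = 'd'
  Position 4 ('d'): no match needed
  Position 5 ('e'): no match needed
  Position 6 ('e'): no match needed
  Position 7 ('b'): matches sub[1] = 'b'
  Position 8 ('e'): no match needed
  Position 9 ('e'): no match needed
All 2 characters matched => is a subsequence

1


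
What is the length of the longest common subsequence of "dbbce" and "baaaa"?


LCS of "dbbce" and "baaaa"
DP table:
           b    a    a    a    a
      0    0    0    0    0    0
  d   0    0    0    0    0    0
  b   0    1    1    1    1    1
  b   0    1    1    1    1    1
  c   0    1    1    1    1    1
  e   0    1    1    1    1    1
LCS length = dp[5][5] = 1

1


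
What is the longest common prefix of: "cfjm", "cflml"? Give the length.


Words: cfjm, cflml
  Position 0: all 'c' => match
  Position 1: all 'f' => match
  Position 2: ('j', 'l') => mismatch, stop
LCP = "cf" (length 2)

2


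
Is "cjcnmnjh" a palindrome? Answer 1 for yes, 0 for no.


Input: cjcnmnjh
Reversed: hjnmncjc
  Compare pos 0 ('c') with pos 7 ('h'): MISMATCH
  Compare pos 1 ('j') with pos 6 ('j'): match
  Compare pos 2 ('c') with pos 5 ('n'): MISMATCH
  Compare pos 3 ('n') with pos 4 ('m'): MISMATCH
Result: not a palindrome

0


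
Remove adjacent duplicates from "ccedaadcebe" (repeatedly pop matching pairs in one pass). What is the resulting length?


Input: ccedaadcebe
Stack-based adjacent duplicate removal:
  Read 'c': push. Stack: c
  Read 'c': matches stack top 'c' => pop. Stack: (empty)
  Read 'e': push. Stack: e
  Read 'd': push. Stack: ed
  Read 'a': push. Stack: eda
  Read 'a': matches stack top 'a' => pop. Stack: ed
  Read 'd': matches stack top 'd' => pop. Stack: e
  Read 'c': push. Stack: ec
  Read 'e': push. Stack: ece
  Read 'b': push. Stack: eceb
  Read 'e': push. Stack: ecebe
Final stack: "ecebe" (length 5)

5


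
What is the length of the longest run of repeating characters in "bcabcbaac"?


Input: "bcabcbaac"
Scanning for longest run:
  Position 1 ('c'): new char, reset run to 1
  Position 2 ('a'): new char, reset run to 1
  Position 3 ('b'): new char, reset run to 1
  Position 4 ('c'): new char, reset run to 1
  Position 5 ('b'): new char, reset run to 1
  Position 6 ('a'): new char, reset run to 1
  Position 7 ('a'): continues run of 'a', length=2
  Position 8 ('c'): new char, reset run to 1
Longest run: 'a' with length 2

2


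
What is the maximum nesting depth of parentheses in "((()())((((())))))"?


Input: "((()())((((())))))"
Tracking depth:
  Position 0 '(': depth becomes 1
  Position 1 '(': depth becomes 2
  Position 2 '(': depth becomes 3
  Position 3 ')': depth becomes 2
  Position 4 '(': depth becomes 3
  Position 5 ')': depth becomes 2
  Position 6 ')': depth becomes 1
  Position 7 '(': depth becomes 2
  Position 8 '(': depth becomes 3
  Position 9 '(': depth becomes 4
  Position 10 '(': depth becomes 5
  Position 11 '(': depth becomes 6
  Position 12 ')': depth becomes 5
  Position 13 ')': depth becomes 4
  Position 14 ')': depth becomes 3
  Position 15 ')': depth becomes 2
  Position 16 ')': depth becomes 1
  Position 17 ')': depth becomes 0
Maximum depth reached: 6

6


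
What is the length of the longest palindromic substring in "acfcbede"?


Input: "acfcbede"
Checking substrings for palindromes:
  [1:4] "cfc" (len 3) => palindrome
  [5:8] "ede" (len 3) => palindrome
Longest palindromic substring: "cfc" with length 3

3


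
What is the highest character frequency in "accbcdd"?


Input: accbcdd
Character counts:
  'a': 1
  'b': 1
  'c': 3
  'd': 2
Maximum frequency: 3

3


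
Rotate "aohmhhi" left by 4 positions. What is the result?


Input: "aohmhhi", rotate left by 4
First 4 characters: "aohm"
Remaining characters: "hhi"
Concatenate remaining + first: "hhi" + "aohm" = "hhiaohm"

hhiaohm


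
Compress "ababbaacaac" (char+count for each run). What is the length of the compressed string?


Input: ababbaacaac
Runs:
  'a' x 1 => "a1"
  'b' x 1 => "b1"
  'a' x 1 => "a1"
  'b' x 2 => "b2"
  'a' x 2 => "a2"
  'c' x 1 => "c1"
  'a' x 2 => "a2"
  'c' x 1 => "c1"
Compressed: "a1b1a1b2a2c1a2c1"
Compressed length: 16

16


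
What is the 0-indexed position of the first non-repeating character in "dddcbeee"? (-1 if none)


Input: dddcbeee
Character frequencies:
  'b': 1
  'c': 1
  'd': 3
  'e': 3
Scanning left to right for freq == 1:
  Position 0 ('d'): freq=3, skip
  Position 1 ('d'): freq=3, skip
  Position 2 ('d'): freq=3, skip
  Position 3 ('c'): unique! => answer = 3

3


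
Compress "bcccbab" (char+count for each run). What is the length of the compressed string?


Input: bcccbab
Runs:
  'b' x 1 => "b1"
  'c' x 3 => "c3"
  'b' x 1 => "b1"
  'a' x 1 => "a1"
  'b' x 1 => "b1"
Compressed: "b1c3b1a1b1"
Compressed length: 10

10


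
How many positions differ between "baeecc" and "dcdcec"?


Comparing "baeecc" and "dcdcec" position by position:
  Position 0: 'b' vs 'd' => DIFFER
  Position 1: 'a' vs 'c' => DIFFER
  Position 2: 'e' vs 'd' => DIFFER
  Position 3: 'e' vs 'c' => DIFFER
  Position 4: 'c' vs 'e' => DIFFER
  Position 5: 'c' vs 'c' => same
Positions that differ: 5

5


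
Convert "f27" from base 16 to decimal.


Input: "f27" in base 16
Positional expansion:
  Digit 'f' (value 15) x 16^2 = 3840
  Digit '2' (value 2) x 16^1 = 32
  Digit '7' (value 7) x 16^0 = 7
Sum = 3879

3879


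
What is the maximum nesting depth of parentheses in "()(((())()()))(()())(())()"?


Input: "()(((())()()))(()())(())()"
Tracking depth:
  Position 0 '(': depth becomes 1
  Position 1 ')': depth becomes 0
  Position 2 '(': depth becomes 1
  Position 3 '(': depth becomes 2
  Position 4 '(': depth becomes 3
  Position 5 '(': depth becomes 4
  Position 6 ')': depth becomes 3
  Position 7 ')': depth becomes 2
  Position 8 '(': depth becomes 3
  Position 9 ')': depth becomes 2
  Position 10 '(': depth becomes 3
  Position 11 ')': depth becomes 2
  Position 12 ')': depth becomes 1
  Position 13 ')': depth becomes 0
  Position 14 '(': depth becomes 1
  Position 15 '(': depth becomes 2
  Position 16 ')': depth becomes 1
  Position 17 '(': depth becomes 2
  Position 18 ')': depth becomes 1
  Position 19 ')': depth becomes 0
  Position 20 '(': depth becomes 1
  Position 21 '(': depth becomes 2
  Position 22 ')': depth becomes 1
  Position 23 ')': depth becomes 0
  Position 24 '(': depth becomes 1
  Position 25 ')': depth becomes 0
Maximum depth reached: 4

4


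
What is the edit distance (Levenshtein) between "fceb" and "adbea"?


Computing edit distance: "fceb" -> "adbea"
DP table:
           a    d    b    e    a
      0    1    2    3    4    5
  f   1    1    2    3    4    5
  c   2    2    2    3    4    5
  e   3    3    3    3    3    4
  b   4    4    4    3    4    4
Edit distance = dp[4][5] = 4

4


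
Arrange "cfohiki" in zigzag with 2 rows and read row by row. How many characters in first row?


Zigzag "cfohiki" into 2 rows:
Placing characters:
  'c' => row 0
  'f' => row 1
  'o' => row 0
  'h' => row 1
  'i' => row 0
  'k' => row 1
  'i' => row 0
Rows:
  Row 0: "coii"
  Row 1: "fhk"
First row length: 4

4
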